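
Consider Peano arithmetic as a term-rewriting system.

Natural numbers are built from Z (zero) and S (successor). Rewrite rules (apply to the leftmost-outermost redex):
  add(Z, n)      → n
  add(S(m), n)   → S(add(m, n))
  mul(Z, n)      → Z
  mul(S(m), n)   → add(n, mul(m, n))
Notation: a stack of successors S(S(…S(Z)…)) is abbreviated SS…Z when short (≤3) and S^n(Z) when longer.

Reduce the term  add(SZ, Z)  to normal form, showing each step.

  start: add(SZ, Z)
  [1] S(add(Z, Z))
  [2] SZ

Answer: normal form = SZ  (in 2 steps)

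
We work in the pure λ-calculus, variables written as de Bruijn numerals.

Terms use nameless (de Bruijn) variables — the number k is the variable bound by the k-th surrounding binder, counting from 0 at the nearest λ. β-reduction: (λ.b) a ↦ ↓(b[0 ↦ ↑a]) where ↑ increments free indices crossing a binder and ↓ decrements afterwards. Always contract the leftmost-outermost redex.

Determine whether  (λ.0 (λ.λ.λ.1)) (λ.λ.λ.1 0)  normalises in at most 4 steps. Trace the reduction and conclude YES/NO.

  start: (λ.0 (λ.λ.λ.1)) (λ.λ.λ.1 0)
  →1  (λ.λ.λ.1 0) (λ.λ.λ.1)
  →2  λ.λ.1 0

Answer: YES — reaches normal form λ.λ.1 0 in 2 ≤ 4 steps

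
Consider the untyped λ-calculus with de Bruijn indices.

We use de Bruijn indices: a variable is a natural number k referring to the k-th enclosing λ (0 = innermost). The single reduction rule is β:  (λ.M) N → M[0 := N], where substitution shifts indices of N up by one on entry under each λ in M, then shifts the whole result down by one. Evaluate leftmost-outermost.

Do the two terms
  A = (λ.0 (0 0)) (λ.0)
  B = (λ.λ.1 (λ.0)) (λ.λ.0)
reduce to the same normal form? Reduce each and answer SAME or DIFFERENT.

Answer: DIFFERENT — A ⇓ λ.0, B ⇓ λ.λ.0

Working:
Term A:
  start: (λ.0 (0 0)) (λ.0)
  →1  (λ.0) ((λ.0) (λ.0))
  →2  (λ.0) (λ.0)
  →3  λ.0

Term B:
  start: (λ.λ.1 (λ.0)) (λ.λ.0)
  →1  λ.(λ.λ.0) (λ.0)
  →2  λ.λ.0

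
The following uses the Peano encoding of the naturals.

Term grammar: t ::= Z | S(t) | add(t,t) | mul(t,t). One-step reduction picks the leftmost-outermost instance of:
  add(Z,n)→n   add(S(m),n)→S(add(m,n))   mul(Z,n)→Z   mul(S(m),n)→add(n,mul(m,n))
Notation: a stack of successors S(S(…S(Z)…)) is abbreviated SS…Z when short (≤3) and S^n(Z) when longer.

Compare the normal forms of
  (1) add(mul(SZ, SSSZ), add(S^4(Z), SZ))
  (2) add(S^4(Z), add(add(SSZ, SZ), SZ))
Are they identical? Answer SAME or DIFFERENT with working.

Answer: SAME — A ⇓ S^8(Z), B ⇓ S^8(Z)

Working:
Term A:
  start: add(mul(SZ, SSSZ), add(S^4(Z), SZ))
  →1  add(add(SSSZ, mul(Z, SSSZ)), add(S^4(Z), SZ))
  →2  add(S(add(SSZ, mul(Z, SSSZ))), add(S^4(Z), SZ))
  →3  S(add(add(SSZ, mul(Z, SSSZ)), add(S^4(Z), SZ)))
  →4  S(add(S(add(SZ, mul(Z, SSSZ))), add(S^4(Z), SZ)))
  →5  S(S(add(add(SZ, mul(Z, SSSZ)), add(S^4(Z), SZ))))
  →6  S(S(add(S(add(Z, mul(Z, SSSZ))), add(S^4(Z), SZ))))
  →7  S(S(S(add(add(Z, mul(Z, SSSZ)), add(S^4(Z), SZ)))))
  →8  S(S(S(add(mul(Z, SSSZ), add(S^4(Z), SZ)))))
  →9  S(S(S(add(Z, add(S^4(Z), SZ)))))
  →10  S(S(S(add(S^4(Z), SZ))))
  →11  S(S(S(S(add(SSSZ, SZ)))))
  →12  S(S(S(S(S(add(SSZ, SZ))))))
  →13  S(S(S(S(S(S(add(SZ, SZ)))))))
  →14  S(S(S(S(S(S(S(add(Z, SZ))))))))
  →15  S^8(Z)

Term B:
  start: add(S^4(Z), add(add(SSZ, SZ), SZ))
  →1  S(add(SSSZ, add(add(SSZ, SZ), SZ)))
  →2  S(S(add(SSZ, add(add(SSZ, SZ), SZ))))
  →3  S(S(S(add(SZ, add(add(SSZ, SZ), SZ)))))
  →4  S(S(S(S(add(Z, add(add(SSZ, SZ), SZ))))))
  →5  S(S(S(S(add(add(SSZ, SZ), SZ)))))
  →6  S(S(S(S(add(S(add(SZ, SZ)), SZ)))))
  →7  S(S(S(S(S(add(add(SZ, SZ), SZ))))))
  →8  S(S(S(S(S(add(S(add(Z, SZ)), SZ))))))
  →9  S(S(S(S(S(S(add(add(Z, SZ), SZ)))))))
  →10  S(S(S(S(S(S(add(SZ, SZ)))))))
  →11  S(S(S(S(S(S(S(add(Z, SZ))))))))
  →12  S^8(Z)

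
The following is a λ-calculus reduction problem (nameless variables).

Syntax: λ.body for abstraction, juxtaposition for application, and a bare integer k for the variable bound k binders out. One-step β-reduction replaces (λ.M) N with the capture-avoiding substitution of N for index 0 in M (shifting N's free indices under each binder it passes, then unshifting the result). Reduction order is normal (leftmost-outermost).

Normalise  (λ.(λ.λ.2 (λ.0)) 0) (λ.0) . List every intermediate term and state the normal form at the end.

  start: (λ.(λ.λ.2 (λ.0)) 0) (λ.0)
  step 1: (λ.λ.(λ.0) (λ.0)) (λ.0)
  step 2: λ.(λ.0) (λ.0)
  step 3: λ.λ.0

Answer: normal form = λ.λ.0  (in 3 steps)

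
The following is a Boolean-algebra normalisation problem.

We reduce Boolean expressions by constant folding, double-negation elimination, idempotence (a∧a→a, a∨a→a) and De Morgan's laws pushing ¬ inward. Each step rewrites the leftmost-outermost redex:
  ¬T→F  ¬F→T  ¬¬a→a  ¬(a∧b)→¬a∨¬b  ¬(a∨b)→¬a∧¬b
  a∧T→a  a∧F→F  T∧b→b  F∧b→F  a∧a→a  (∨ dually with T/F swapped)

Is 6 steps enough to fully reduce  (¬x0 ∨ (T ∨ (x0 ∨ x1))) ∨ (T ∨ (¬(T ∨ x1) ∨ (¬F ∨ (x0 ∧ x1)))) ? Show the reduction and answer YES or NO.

Answer: YES — reaches normal form T in 3 ≤ 6 steps

Working:
  start: (¬x0 ∨ (T ∨ (x0 ∨ x1))) ∨ (T ∨ (¬(T ∨ x1) ∨ (¬F ∨ (x0 ∧ x1))))
  [1] (¬x0 ∨ T) ∨ (T ∨ (¬(T ∨ x1) ∨ (¬F ∨ (x0 ∧ x1))))
  [2] T ∨ (T ∨ (¬(T ∨ x1) ∨ (¬F ∨ (x0 ∧ x1))))
  [3] T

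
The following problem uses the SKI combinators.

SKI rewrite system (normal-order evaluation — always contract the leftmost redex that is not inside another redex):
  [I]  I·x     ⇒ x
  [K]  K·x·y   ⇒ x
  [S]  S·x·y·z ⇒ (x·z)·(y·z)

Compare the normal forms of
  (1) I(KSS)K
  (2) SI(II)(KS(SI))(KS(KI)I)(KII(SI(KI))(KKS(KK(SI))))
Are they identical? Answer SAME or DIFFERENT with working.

Answer: DIFFERENT — A ⇓ SK, B ⇓ SK(SIK)

Reduction:
Term A:
  start: I(KSS)K
  →1  KSSK
  →2  SK

Term B:
  start: SI(II)(KS(SI))(KS(KI)I)(KII(SI(KI))(KKS(KK(SI))))
  →1  I(KS(SI))(II(KS(SI)))(KS(KI)I)(KII(SI(KI))(KKS(KK(SI))))
  →2  KS(SI)(II(KS(SI)))(KS(KI)I)(KII(SI(KI))(KKS(KK(SI))))
  →3  S(II(KS(SI)))(KS(KI)I)(KII(SI(KI))(KKS(KK(SI))))
  →4  II(KS(SI))(KII(SI(KI))(KKS(KK(SI))))(KS(KI)I(KII(SI(KI))(KKS(KK(SI)))))
  →5  I(KS(SI))(KII(SI(KI))(KKS(KK(SI))))(KS(KI)I(KII(SI(KI))(KKS(KK(SI)))))
  →6  KS(SI)(KII(SI(KI))(KKS(KK(SI))))(KS(KI)I(KII(SI(KI))(KKS(KK(SI)))))
  →7  S(KII(SI(KI))(KKS(KK(SI))))(KS(KI)I(KII(SI(KI))(KKS(KK(SI)))))
  →8  S(I(SI(KI))(KKS(KK(SI))))(KS(KI)I(KII(SI(KI))(KKS(KK(SI)))))
  →9  S(SI(KI)(KKS(KK(SI))))(KS(KI)I(KII(SI(KI))(KKS(KK(SI)))))
  →10  S(I(KKS(KK(SI)))(KI(KKS(KK(SI)))))(KS(KI)I(KII(SI(KI))(KKS(KK(SI)))))
  →11  S(KKS(KK(SI))(KI(KKS(KK(SI)))))(KS(KI)I(KII(SI(KI))(KKS(KK(SI)))))
  →12  S(K(KK(SI))(KI(KKS(KK(SI)))))(KS(KI)I(KII(SI(KI))(KKS(KK(SI)))))
  →13  S(KK(SI))(KS(KI)I(KII(SI(KI))(KKS(KK(SI)))))
  →14  SK(KS(KI)I(KII(SI(KI))(KKS(KK(SI)))))
  →15  SK(SI(KII(SI(KI))(KKS(KK(SI)))))
  →16  SK(SI(I(SI(KI))(KKS(KK(SI)))))
  →17  SK(SI(SI(KI)(KKS(KK(SI)))))
  →18  SK(SI(I(KKS(KK(SI)))(KI(KKS(KK(SI))))))
  →19  SK(SI(KKS(KK(SI))(KI(KKS(KK(SI))))))
  →20  SK(SI(K(KK(SI))(KI(KKS(KK(SI))))))
  →21  SK(SI(KK(SI)))
  →22  SK(SIK)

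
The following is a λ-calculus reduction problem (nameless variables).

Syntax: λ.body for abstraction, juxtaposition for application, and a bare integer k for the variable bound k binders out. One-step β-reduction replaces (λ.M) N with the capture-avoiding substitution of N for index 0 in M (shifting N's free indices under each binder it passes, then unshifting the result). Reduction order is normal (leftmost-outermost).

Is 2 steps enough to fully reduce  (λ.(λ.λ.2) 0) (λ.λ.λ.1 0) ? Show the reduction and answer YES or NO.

  start: (λ.(λ.λ.2) 0) (λ.λ.λ.1 0)
  step 1: (λ.λ.λ.λ.λ.1 0) (λ.λ.λ.1 0)
  step 2: λ.λ.λ.λ.1 0

Answer: YES — reaches normal form λ.λ.λ.λ.1 0 in 2 ≤ 2 steps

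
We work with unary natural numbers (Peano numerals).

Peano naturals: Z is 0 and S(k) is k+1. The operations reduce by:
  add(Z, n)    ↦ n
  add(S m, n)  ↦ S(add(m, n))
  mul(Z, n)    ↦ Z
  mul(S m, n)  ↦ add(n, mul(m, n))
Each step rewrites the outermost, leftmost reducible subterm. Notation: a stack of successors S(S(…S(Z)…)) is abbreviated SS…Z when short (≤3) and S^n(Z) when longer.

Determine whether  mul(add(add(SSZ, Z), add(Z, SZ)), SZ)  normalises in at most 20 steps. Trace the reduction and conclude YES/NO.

  start: mul(add(add(SSZ, Z), add(Z, SZ)), SZ)
  →1  mul(add(S(add(SZ, Z)), add(Z, SZ)), SZ)
  →2  mul(S(add(add(SZ, Z), add(Z, SZ))), SZ)
  →3  add(SZ, mul(add(add(SZ, Z), add(Z, SZ)), SZ))
  →4  S(add(Z, mul(add(add(SZ, Z), add(Z, SZ)), SZ)))
  →5  S(mul(add(add(SZ, Z), add(Z, SZ)), SZ))
  →6  S(mul(add(S(add(Z, Z)), add(Z, SZ)), SZ))
  →7  S(mul(S(add(add(Z, Z), add(Z, SZ))), SZ))
  →8  S(add(SZ, mul(add(add(Z, Z), add(Z, SZ)), SZ)))
  →9  S(S(add(Z, mul(add(add(Z, Z), add(Z, SZ)), SZ))))
  →10  S(S(mul(add(add(Z, Z), add(Z, SZ)), SZ)))
  →11  S(S(mul(add(Z, add(Z, SZ)), SZ)))
  →12  S(S(mul(add(Z, SZ), SZ)))
  →13  S(S(mul(SZ, SZ)))
  →14  S(S(add(SZ, mul(Z, SZ))))
  →15  S(S(S(add(Z, mul(Z, SZ)))))
  →16  S(S(S(mul(Z, SZ))))
  →17  SSSZ

Answer: YES — reaches normal form SSSZ in 17 ≤ 20 steps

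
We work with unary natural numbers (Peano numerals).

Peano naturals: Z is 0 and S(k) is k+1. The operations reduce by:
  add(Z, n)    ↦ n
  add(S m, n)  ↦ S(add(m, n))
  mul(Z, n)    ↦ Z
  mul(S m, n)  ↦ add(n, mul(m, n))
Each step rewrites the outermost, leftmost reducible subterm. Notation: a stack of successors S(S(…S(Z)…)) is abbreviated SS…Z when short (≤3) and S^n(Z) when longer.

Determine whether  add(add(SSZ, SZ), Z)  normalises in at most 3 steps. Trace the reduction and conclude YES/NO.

Answer: NO — after 3 steps the term is S(add(S(add(Z, SZ)), Z)), not yet normal

Reduction:
  start: add(add(SSZ, SZ), Z)
  →1  add(S(add(SZ, SZ)), Z)
  →2  S(add(add(SZ, SZ), Z))
  →3  S(add(S(add(Z, SZ)), Z))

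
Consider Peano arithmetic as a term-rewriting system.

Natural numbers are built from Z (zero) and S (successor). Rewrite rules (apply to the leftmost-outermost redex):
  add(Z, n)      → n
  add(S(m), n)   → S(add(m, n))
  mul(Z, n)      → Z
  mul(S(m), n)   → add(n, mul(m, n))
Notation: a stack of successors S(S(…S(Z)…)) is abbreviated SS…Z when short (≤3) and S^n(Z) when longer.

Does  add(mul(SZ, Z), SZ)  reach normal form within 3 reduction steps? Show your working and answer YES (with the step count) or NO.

Answer: NO — after 3 steps the term is add(Z, SZ), not yet normal

Working:
  start: add(mul(SZ, Z), SZ)
  [1] add(add(Z, mul(Z, Z)), SZ)
  [2] add(mul(Z, Z), SZ)
  [3] add(Z, SZ)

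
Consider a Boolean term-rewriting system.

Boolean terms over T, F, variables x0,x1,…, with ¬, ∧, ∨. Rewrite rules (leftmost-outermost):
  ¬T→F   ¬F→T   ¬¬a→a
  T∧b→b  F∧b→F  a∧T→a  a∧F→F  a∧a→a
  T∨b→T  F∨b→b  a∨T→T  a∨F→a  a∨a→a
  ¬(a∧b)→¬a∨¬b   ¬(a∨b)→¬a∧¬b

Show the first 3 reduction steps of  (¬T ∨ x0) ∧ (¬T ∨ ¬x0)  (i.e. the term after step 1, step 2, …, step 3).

  start: (¬T ∨ x0) ∧ (¬T ∨ ¬x0)
  [1] (F ∨ x0) ∧ (¬T ∨ ¬x0)
  [2] x0 ∧ (¬T ∨ ¬x0)
  [3] x0 ∧ (F ∨ ¬x0)

Answer: after 3 steps: x0 ∧ (F ∨ ¬x0)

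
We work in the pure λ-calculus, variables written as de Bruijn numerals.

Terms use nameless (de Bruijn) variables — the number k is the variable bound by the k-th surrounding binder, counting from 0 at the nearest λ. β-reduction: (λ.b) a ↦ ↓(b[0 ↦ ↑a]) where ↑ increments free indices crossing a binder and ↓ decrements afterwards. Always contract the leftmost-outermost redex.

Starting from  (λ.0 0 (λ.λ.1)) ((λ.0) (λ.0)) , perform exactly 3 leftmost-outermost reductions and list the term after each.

Answer: after 3 steps: (λ.0) (λ.0) (λ.λ.1)

Reduction:
  start: (λ.0 0 (λ.λ.1)) ((λ.0) (λ.0))
  →1  (λ.0) (λ.0) ((λ.0) (λ.0)) (λ.λ.1)
  →2  (λ.0) ((λ.0) (λ.0)) (λ.λ.1)
  →3  (λ.0) (λ.0) (λ.λ.1)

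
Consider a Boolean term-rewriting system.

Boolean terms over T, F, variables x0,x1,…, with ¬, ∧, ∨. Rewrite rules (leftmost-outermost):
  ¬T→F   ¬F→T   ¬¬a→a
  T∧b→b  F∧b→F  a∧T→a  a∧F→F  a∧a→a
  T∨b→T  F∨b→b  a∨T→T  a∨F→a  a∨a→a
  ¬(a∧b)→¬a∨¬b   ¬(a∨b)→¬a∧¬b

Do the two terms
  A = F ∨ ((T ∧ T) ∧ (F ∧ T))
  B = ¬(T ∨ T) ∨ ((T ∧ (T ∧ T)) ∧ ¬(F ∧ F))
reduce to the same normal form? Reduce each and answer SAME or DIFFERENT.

Term A:
  start: F ∨ ((T ∧ T) ∧ (F ∧ T))
  step 1: (T ∧ T) ∧ (F ∧ T)
  step 2: T ∧ (F ∧ T)
  step 3: F ∧ T
  step 4: F

Term B:
  start: ¬(T ∨ T) ∨ ((T ∧ (T ∧ T)) ∧ ¬(F ∧ F))
  step 1: (¬T ∧ ¬T) ∨ ((T ∧ (T ∧ T)) ∧ ¬(F ∧ F))
  step 2: ¬T ∨ ((T ∧ (T ∧ T)) ∧ ¬(F ∧ F))
  step 3: F ∨ ((T ∧ (T ∧ T)) ∧ ¬(F ∧ F))
  step 4: (T ∧ (T ∧ T)) ∧ ¬(F ∧ F)
  step 5: (T ∧ T) ∧ ¬(F ∧ F)
  step 6: T ∧ ¬(F ∧ F)
  step 7: ¬(F ∧ F)
  step 8: ¬F ∨ ¬F
  step 9: ¬F
  step 10: T

Answer: DIFFERENT — A ⇓ F, B ⇓ T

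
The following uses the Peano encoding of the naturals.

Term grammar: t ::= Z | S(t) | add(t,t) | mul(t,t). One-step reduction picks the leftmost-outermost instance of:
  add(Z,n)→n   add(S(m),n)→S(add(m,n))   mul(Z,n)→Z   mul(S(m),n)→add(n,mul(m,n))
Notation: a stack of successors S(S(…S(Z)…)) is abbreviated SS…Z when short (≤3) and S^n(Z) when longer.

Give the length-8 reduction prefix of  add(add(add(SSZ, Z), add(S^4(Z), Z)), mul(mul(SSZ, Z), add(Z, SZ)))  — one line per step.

Answer: after 8 steps: S(S(add(add(S^4(Z), Z), mul(mul(SSZ, Z), add(Z, SZ)))))

Derivation:
  start: add(add(add(SSZ, Z), add(S^4(Z), Z)), mul(mul(SSZ, Z), add(Z, SZ)))
  →1  add(add(S(add(SZ, Z)), add(S^4(Z), Z)), mul(mul(SSZ, Z), add(Z, SZ)))
  →2  add(S(add(add(SZ, Z), add(S^4(Z), Z))), mul(mul(SSZ, Z), add(Z, SZ)))
  →3  S(add(add(add(SZ, Z), add(S^4(Z), Z)), mul(mul(SSZ, Z), add(Z, SZ))))
  →4  S(add(add(S(add(Z, Z)), add(S^4(Z), Z)), mul(mul(SSZ, Z), add(Z, SZ))))
  →5  S(add(S(add(add(Z, Z), add(S^4(Z), Z))), mul(mul(SSZ, Z), add(Z, SZ))))
  →6  S(S(add(add(add(Z, Z), add(S^4(Z), Z)), mul(mul(SSZ, Z), add(Z, SZ)))))
  →7  S(S(add(add(Z, add(S^4(Z), Z)), mul(mul(SSZ, Z), add(Z, SZ)))))
  →8  S(S(add(add(S^4(Z), Z), mul(mul(SSZ, Z), add(Z, SZ)))))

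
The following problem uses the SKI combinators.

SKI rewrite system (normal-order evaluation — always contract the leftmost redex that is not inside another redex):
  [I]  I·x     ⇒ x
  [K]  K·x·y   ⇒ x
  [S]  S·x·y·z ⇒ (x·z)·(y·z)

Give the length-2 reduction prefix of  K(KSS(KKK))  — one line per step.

  start: K(KSS(KKK))
  [1] K(S(KKK))
  [2] K(SK)

Answer: after 2 steps: K(SK)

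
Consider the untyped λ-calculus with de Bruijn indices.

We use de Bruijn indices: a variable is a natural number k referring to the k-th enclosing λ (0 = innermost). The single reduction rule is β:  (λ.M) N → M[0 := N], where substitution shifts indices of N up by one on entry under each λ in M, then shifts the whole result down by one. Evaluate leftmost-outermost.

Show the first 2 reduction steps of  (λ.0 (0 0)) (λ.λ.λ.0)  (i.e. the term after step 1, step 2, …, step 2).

Answer: after 2 steps: λ.λ.0

Derivation:
  start: (λ.0 (0 0)) (λ.λ.λ.0)
  →1  (λ.λ.λ.0) ((λ.λ.λ.0) (λ.λ.λ.0))
  →2  λ.λ.0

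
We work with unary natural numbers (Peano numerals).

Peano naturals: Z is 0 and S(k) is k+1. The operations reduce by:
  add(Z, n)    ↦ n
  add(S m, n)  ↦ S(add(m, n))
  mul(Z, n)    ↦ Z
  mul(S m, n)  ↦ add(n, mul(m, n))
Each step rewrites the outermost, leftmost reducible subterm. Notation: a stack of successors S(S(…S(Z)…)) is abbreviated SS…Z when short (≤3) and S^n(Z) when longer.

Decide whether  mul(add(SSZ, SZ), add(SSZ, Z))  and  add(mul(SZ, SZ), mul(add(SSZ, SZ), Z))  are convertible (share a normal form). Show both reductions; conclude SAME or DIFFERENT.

Answer: DIFFERENT — A ⇓ S^6(Z), B ⇓ SZ

Working:
Term A:
  start: mul(add(SSZ, SZ), add(SSZ, Z))
  →1  mul(S(add(SZ, SZ)), add(SSZ, Z))
  →2  add(add(SSZ, Z), mul(add(SZ, SZ), add(SSZ, Z)))
  →3  add(S(add(SZ, Z)), mul(add(SZ, SZ), add(SSZ, Z)))
  →4  S(add(add(SZ, Z), mul(add(SZ, SZ), add(SSZ, Z))))
  →5  S(add(S(add(Z, Z)), mul(add(SZ, SZ), add(SSZ, Z))))
  →6  S(S(add(add(Z, Z), mul(add(SZ, SZ), add(SSZ, Z)))))
  →7  S(S(add(Z, mul(add(SZ, SZ), add(SSZ, Z)))))
  →8  S(S(mul(add(SZ, SZ), add(SSZ, Z))))
  →9  S(S(mul(S(add(Z, SZ)), add(SSZ, Z))))
  →10  S(S(add(add(SSZ, Z), mul(add(Z, SZ), add(SSZ, Z)))))
  →11  S(S(add(S(add(SZ, Z)), mul(add(Z, SZ), add(SSZ, Z)))))
  →12  S(S(S(add(add(SZ, Z), mul(add(Z, SZ), add(SSZ, Z))))))
  →13  S(S(S(add(S(add(Z, Z)), mul(add(Z, SZ), add(SSZ, Z))))))
  →14  S(S(S(S(add(add(Z, Z), mul(add(Z, SZ), add(SSZ, Z)))))))
  →15  S(S(S(S(add(Z, mul(add(Z, SZ), add(SSZ, Z)))))))
  →16  S(S(S(S(mul(add(Z, SZ), add(SSZ, Z))))))
  →17  S(S(S(S(mul(SZ, add(SSZ, Z))))))
  →18  S(S(S(S(add(add(SSZ, Z), mul(Z, add(SSZ, Z)))))))
  →19  S(S(S(S(add(S(add(SZ, Z)), mul(Z, add(SSZ, Z)))))))
  →20  S(S(S(S(S(add(add(SZ, Z), mul(Z, add(SSZ, Z))))))))
  →21  S(S(S(S(S(add(S(add(Z, Z)), mul(Z, add(SSZ, Z))))))))
  →22  S(S(S(S(S(S(add(add(Z, Z), mul(Z, add(SSZ, Z)))))))))
  →23  S(S(S(S(S(S(add(Z, mul(Z, add(SSZ, Z)))))))))
  →24  S(S(S(S(S(S(mul(Z, add(SSZ, Z))))))))
  →25  S^6(Z)

Term B:
  start: add(mul(SZ, SZ), mul(add(SSZ, SZ), Z))
  →1  add(add(SZ, mul(Z, SZ)), mul(add(SSZ, SZ), Z))
  →2  add(S(add(Z, mul(Z, SZ))), mul(add(SSZ, SZ), Z))
  →3  S(add(add(Z, mul(Z, SZ)), mul(add(SSZ, SZ), Z)))
  →4  S(add(mul(Z, SZ), mul(add(SSZ, SZ), Z)))
  →5  S(add(Z, mul(add(SSZ, SZ), Z)))
  →6  S(mul(add(SSZ, SZ), Z))
  →7  S(mul(S(add(SZ, SZ)), Z))
  →8  S(add(Z, mul(add(SZ, SZ), Z)))
  →9  S(mul(add(SZ, SZ), Z))
  →10  S(mul(S(add(Z, SZ)), Z))
  →11  S(add(Z, mul(add(Z, SZ), Z)))
  →12  S(mul(add(Z, SZ), Z))
  →13  S(mul(SZ, Z))
  →14  S(add(Z, mul(Z, Z)))
  →15  S(mul(Z, Z))
  →16  SZ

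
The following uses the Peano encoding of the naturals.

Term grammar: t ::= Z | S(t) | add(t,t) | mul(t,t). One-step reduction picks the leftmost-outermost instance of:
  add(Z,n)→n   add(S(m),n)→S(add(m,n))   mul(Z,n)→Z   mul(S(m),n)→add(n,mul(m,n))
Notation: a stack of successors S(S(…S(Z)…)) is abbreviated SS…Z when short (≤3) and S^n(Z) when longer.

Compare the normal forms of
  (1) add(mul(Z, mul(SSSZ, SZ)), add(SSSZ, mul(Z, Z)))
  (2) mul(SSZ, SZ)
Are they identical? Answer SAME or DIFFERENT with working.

Term A:
  start: add(mul(Z, mul(SSSZ, SZ)), add(SSSZ, mul(Z, Z)))
  step 1: add(Z, add(SSSZ, mul(Z, Z)))
  step 2: add(SSSZ, mul(Z, Z))
  step 3: S(add(SSZ, mul(Z, Z)))
  step 4: S(S(add(SZ, mul(Z, Z))))
  step 5: S(S(S(add(Z, mul(Z, Z)))))
  step 6: S(S(S(mul(Z, Z))))
  step 7: SSSZ

Term B:
  start: mul(SSZ, SZ)
  step 1: add(SZ, mul(SZ, SZ))
  step 2: S(add(Z, mul(SZ, SZ)))
  step 3: S(mul(SZ, SZ))
  step 4: S(add(SZ, mul(Z, SZ)))
  step 5: S(S(add(Z, mul(Z, SZ))))
  step 6: S(S(mul(Z, SZ)))
  step 7: SSZ

Answer: DIFFERENT — A ⇓ SSSZ, B ⇓ SSZ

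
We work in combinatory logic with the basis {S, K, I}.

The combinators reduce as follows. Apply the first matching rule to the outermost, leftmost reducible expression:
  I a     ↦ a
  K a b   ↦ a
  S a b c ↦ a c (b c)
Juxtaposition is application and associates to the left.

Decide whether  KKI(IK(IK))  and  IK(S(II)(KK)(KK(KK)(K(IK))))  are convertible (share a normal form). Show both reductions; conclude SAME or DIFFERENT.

Term A:
  start: KKI(IK(IK))
  step 1: K(IK(IK))
  step 2: K(K(IK))
  step 3: K(KK)

Term B:
  start: IK(S(II)(KK)(KK(KK)(K(IK))))
  step 1: K(S(II)(KK)(KK(KK)(K(IK))))
  step 2: K(II(KK(KK)(K(IK)))(KK(KK(KK)(K(IK)))))
  step 3: K(I(KK(KK)(K(IK)))(KK(KK(KK)(K(IK)))))
  step 4: K(KK(KK)(K(IK))(KK(KK(KK)(K(IK)))))
  step 5: K(K(K(IK))(KK(KK(KK)(K(IK)))))
  step 6: K(K(IK))
  step 7: K(KK)

Answer: SAME — A ⇓ K(KK), B ⇓ K(KK)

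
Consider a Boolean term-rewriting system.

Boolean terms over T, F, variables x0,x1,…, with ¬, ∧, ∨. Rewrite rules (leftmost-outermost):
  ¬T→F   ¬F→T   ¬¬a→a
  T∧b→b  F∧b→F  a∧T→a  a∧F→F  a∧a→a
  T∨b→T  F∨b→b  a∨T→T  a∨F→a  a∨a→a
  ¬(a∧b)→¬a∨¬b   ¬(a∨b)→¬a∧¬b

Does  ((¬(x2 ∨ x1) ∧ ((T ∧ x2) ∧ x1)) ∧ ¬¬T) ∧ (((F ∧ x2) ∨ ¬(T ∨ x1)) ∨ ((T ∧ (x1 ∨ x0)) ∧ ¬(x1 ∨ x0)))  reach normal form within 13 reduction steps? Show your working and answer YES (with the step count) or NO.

Answer: YES — reaches normal form ((¬x2 ∧ ¬x1) ∧ (x2 ∧ x1)) ∧ ((x1 ∨ x0) ∧ (¬x1 ∧ ¬x0)) in 12 ≤ 13 steps

Working:
  start: ((¬(x2 ∨ x1) ∧ ((T ∧ x2) ∧ x1)) ∧ ¬¬T) ∧ (((F ∧ x2) ∨ ¬(T ∨ x1)) ∨ ((T ∧ (x1 ∨ x0)) ∧ ¬(x1 ∨ x0)))
  step 1: (((¬x2 ∧ ¬x1) ∧ ((T ∧ x2) ∧ x1)) ∧ ¬¬T) ∧ (((F ∧ x2) ∨ ¬(T ∨ x1)) ∨ ((T ∧ (x1 ∨ x0)) ∧ ¬(x1 ∨ x0)))
  step 2: (((¬x2 ∧ ¬x1) ∧ (x2 ∧ x1)) ∧ ¬¬T) ∧ (((F ∧ x2) ∨ ¬(T ∨ x1)) ∨ ((T ∧ (x1 ∨ x0)) ∧ ¬(x1 ∨ x0)))
  step 3: (((¬x2 ∧ ¬x1) ∧ (x2 ∧ x1)) ∧ T) ∧ (((F ∧ x2) ∨ ¬(T ∨ x1)) ∨ ((T ∧ (x1 ∨ x0)) ∧ ¬(x1 ∨ x0)))
  step 4: ((¬x2 ∧ ¬x1) ∧ (x2 ∧ x1)) ∧ (((F ∧ x2) ∨ ¬(T ∨ x1)) ∨ ((T ∧ (x1 ∨ x0)) ∧ ¬(x1 ∨ x0)))
  step 5: ((¬x2 ∧ ¬x1) ∧ (x2 ∧ x1)) ∧ ((F ∨ ¬(T ∨ x1)) ∨ ((T ∧ (x1 ∨ x0)) ∧ ¬(x1 ∨ x0)))
  step 6: ((¬x2 ∧ ¬x1) ∧ (x2 ∧ x1)) ∧ (¬(T ∨ x1) ∨ ((T ∧ (x1 ∨ x0)) ∧ ¬(x1 ∨ x0)))
  step 7: ((¬x2 ∧ ¬x1) ∧ (x2 ∧ x1)) ∧ ((¬T ∧ ¬x1) ∨ ((T ∧ (x1 ∨ x0)) ∧ ¬(x1 ∨ x0)))
  step 8: ((¬x2 ∧ ¬x1) ∧ (x2 ∧ x1)) ∧ ((F ∧ ¬x1) ∨ ((T ∧ (x1 ∨ x0)) ∧ ¬(x1 ∨ x0)))
  step 9: ((¬x2 ∧ ¬x1) ∧ (x2 ∧ x1)) ∧ (F ∨ ((T ∧ (x1 ∨ x0)) ∧ ¬(x1 ∨ x0)))
  step 10: ((¬x2 ∧ ¬x1) ∧ (x2 ∧ x1)) ∧ ((T ∧ (x1 ∨ x0)) ∧ ¬(x1 ∨ x0))
  step 11: ((¬x2 ∧ ¬x1) ∧ (x2 ∧ x1)) ∧ ((x1 ∨ x0) ∧ ¬(x1 ∨ x0))
  step 12: ((¬x2 ∧ ¬x1) ∧ (x2 ∧ x1)) ∧ ((x1 ∨ x0) ∧ (¬x1 ∧ ¬x0))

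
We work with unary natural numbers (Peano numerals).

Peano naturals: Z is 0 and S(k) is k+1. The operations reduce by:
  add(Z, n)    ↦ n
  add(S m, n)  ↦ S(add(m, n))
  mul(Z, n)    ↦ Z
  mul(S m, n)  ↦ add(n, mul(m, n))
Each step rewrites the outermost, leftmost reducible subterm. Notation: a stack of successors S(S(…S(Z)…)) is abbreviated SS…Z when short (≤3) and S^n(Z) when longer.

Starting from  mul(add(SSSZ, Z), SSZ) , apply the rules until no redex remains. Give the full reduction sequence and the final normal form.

  start: mul(add(SSSZ, Z), SSZ)
  step 1: mul(S(add(SSZ, Z)), SSZ)
  step 2: add(SSZ, mul(add(SSZ, Z), SSZ))
  step 3: S(add(SZ, mul(add(SSZ, Z), SSZ)))
  step 4: S(S(add(Z, mul(add(SSZ, Z), SSZ))))
  step 5: S(S(mul(add(SSZ, Z), SSZ)))
  step 6: S(S(mul(S(add(SZ, Z)), SSZ)))
  step 7: S(S(add(SSZ, mul(add(SZ, Z), SSZ))))
  step 8: S(S(S(add(SZ, mul(add(SZ, Z), SSZ)))))
  step 9: S(S(S(S(add(Z, mul(add(SZ, Z), SSZ))))))
  step 10: S(S(S(S(mul(add(SZ, Z), SSZ)))))
  step 11: S(S(S(S(mul(S(add(Z, Z)), SSZ)))))
  step 12: S(S(S(S(add(SSZ, mul(add(Z, Z), SSZ))))))
  step 13: S(S(S(S(S(add(SZ, mul(add(Z, Z), SSZ)))))))
  step 14: S(S(S(S(S(S(add(Z, mul(add(Z, Z), SSZ))))))))
  step 15: S(S(S(S(S(S(mul(add(Z, Z), SSZ)))))))
  step 16: S(S(S(S(S(S(mul(Z, SSZ)))))))
  step 17: S^6(Z)

Answer: normal form = S^6(Z)  (in 17 steps)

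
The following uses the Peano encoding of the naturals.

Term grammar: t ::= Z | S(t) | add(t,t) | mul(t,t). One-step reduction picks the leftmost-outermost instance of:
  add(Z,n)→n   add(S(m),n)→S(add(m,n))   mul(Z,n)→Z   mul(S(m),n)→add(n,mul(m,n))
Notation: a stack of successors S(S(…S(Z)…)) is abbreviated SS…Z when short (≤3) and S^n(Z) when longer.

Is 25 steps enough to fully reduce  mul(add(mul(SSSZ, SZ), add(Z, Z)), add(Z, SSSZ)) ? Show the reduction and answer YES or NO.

Answer: NO — after 25 steps the term is S(S(S(S(S(S(add(SSSZ, mul(add(add(Z, mul(Z, SZ)), add(Z, Z)), add(Z, SSSZ))))))))), not yet normal

Derivation:
  start: mul(add(mul(SSSZ, SZ), add(Z, Z)), add(Z, SSSZ))
  [1] mul(add(add(SZ, mul(SSZ, SZ)), add(Z, Z)), add(Z, SSSZ))
  [2] mul(add(S(add(Z, mul(SSZ, SZ))), add(Z, Z)), add(Z, SSSZ))
  [3] mul(S(add(add(Z, mul(SSZ, SZ)), add(Z, Z))), add(Z, SSSZ))
  [4] add(add(Z, SSSZ), mul(add(add(Z, mul(SSZ, SZ)), add(Z, Z)), add(Z, SSSZ)))
  [5] add(SSSZ, mul(add(add(Z, mul(SSZ, SZ)), add(Z, Z)), add(Z, SSSZ)))
  [6] S(add(SSZ, mul(add(add(Z, mul(SSZ, SZ)), add(Z, Z)), add(Z, SSSZ))))
  [7] S(S(add(SZ, mul(add(add(Z, mul(SSZ, SZ)), add(Z, Z)), add(Z, SSSZ)))))
  [8] S(S(S(add(Z, mul(add(add(Z, mul(SSZ, SZ)), add(Z, Z)), add(Z, SSSZ))))))
  [9] S(S(S(mul(add(add(Z, mul(SSZ, SZ)), add(Z, Z)), add(Z, SSSZ)))))
  [10] S(S(S(mul(add(mul(SSZ, SZ), add(Z, Z)), add(Z, SSSZ)))))
  [11] S(S(S(mul(add(add(SZ, mul(SZ, SZ)), add(Z, Z)), add(Z, SSSZ)))))
  [12] S(S(S(mul(add(S(add(Z, mul(SZ, SZ))), add(Z, Z)), add(Z, SSSZ)))))
  [13] S(S(S(mul(S(add(add(Z, mul(SZ, SZ)), add(Z, Z))), add(Z, SSSZ)))))
  [14] S(S(S(add(add(Z, SSSZ), mul(add(add(Z, mul(SZ, SZ)), add(Z, Z)), add(Z, SSSZ))))))
  [15] S(S(S(add(SSSZ, mul(add(add(Z, mul(SZ, SZ)), add(Z, Z)), add(Z, SSSZ))))))
  [16] S(S(S(S(add(SSZ, mul(add(add(Z, mul(SZ, SZ)), add(Z, Z)), add(Z, SSSZ)))))))
  [17] S(S(S(S(S(add(SZ, mul(add(add(Z, mul(SZ, SZ)), add(Z, Z)), add(Z, SSSZ))))))))
  [18] S(S(S(S(S(S(add(Z, mul(add(add(Z, mul(SZ, SZ)), add(Z, Z)), add(Z, SSSZ)))))))))
  [19] S(S(S(S(S(S(mul(add(add(Z, mul(SZ, SZ)), add(Z, Z)), add(Z, SSSZ))))))))
  [20] S(S(S(S(S(S(mul(add(mul(SZ, SZ), add(Z, Z)), add(Z, SSSZ))))))))
  [21] S(S(S(S(S(S(mul(add(add(SZ, mul(Z, SZ)), add(Z, Z)), add(Z, SSSZ))))))))
  [22] S(S(S(S(S(S(mul(add(S(add(Z, mul(Z, SZ))), add(Z, Z)), add(Z, SSSZ))))))))
  [23] S(S(S(S(S(S(mul(S(add(add(Z, mul(Z, SZ)), add(Z, Z))), add(Z, SSSZ))))))))
  [24] S(S(S(S(S(S(add(add(Z, SSSZ), mul(add(add(Z, mul(Z, SZ)), add(Z, Z)), add(Z, SSSZ)))))))))
  [25] S(S(S(S(S(S(add(SSSZ, mul(add(add(Z, mul(Z, SZ)), add(Z, Z)), add(Z, SSSZ)))))))))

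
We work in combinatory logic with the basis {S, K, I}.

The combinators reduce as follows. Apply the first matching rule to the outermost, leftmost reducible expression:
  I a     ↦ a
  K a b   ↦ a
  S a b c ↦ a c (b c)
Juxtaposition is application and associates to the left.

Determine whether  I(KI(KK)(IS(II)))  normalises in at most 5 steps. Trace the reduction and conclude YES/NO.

  start: I(KI(KK)(IS(II)))
  step 1: KI(KK)(IS(II))
  step 2: I(IS(II))
  step 3: IS(II)
  step 4: S(II)
  step 5: SI

Answer: YES — reaches normal form SI in 5 ≤ 5 steps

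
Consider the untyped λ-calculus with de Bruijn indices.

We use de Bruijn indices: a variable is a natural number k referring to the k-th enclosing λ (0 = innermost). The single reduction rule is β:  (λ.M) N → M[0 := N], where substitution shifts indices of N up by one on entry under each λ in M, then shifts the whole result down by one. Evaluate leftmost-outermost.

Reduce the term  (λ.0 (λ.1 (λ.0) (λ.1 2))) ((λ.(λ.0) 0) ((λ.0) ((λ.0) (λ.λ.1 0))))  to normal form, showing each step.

  start: (λ.0 (λ.1 (λ.0) (λ.1 2))) ((λ.(λ.0) 0) ((λ.0) ((λ.0) (λ.λ.1 0))))
  step 1: (λ.(λ.0) 0) ((λ.0) ((λ.0) (λ.λ.1 0))) (λ.(λ.(λ.0) 0) ((λ.0) ((λ.0) (λ.λ.1 0))) (λ.0) (λ.1 ((λ.(λ.0) 0) ((λ.0) ((λ.0) (λ.λ.1 0))))))
  step 2: (λ.0) ((λ.0) ((λ.0) (λ.λ.1 0))) (λ.(λ.(λ.0) 0) ((λ.0) ((λ.0) (λ.λ.1 0))) (λ.0) (λ.1 ((λ.(λ.0) 0) ((λ.0) ((λ.0) (λ.λ.1 0))))))
  step 3: (λ.0) ((λ.0) (λ.λ.1 0)) (λ.(λ.(λ.0) 0) ((λ.0) ((λ.0) (λ.λ.1 0))) (λ.0) (λ.1 ((λ.(λ.0) 0) ((λ.0) ((λ.0) (λ.λ.1 0))))))
  step 4: (λ.0) (λ.λ.1 0) (λ.(λ.(λ.0) 0) ((λ.0) ((λ.0) (λ.λ.1 0))) (λ.0) (λ.1 ((λ.(λ.0) 0) ((λ.0) ((λ.0) (λ.λ.1 0))))))
  step 5: (λ.λ.1 0) (λ.(λ.(λ.0) 0) ((λ.0) ((λ.0) (λ.λ.1 0))) (λ.0) (λ.1 ((λ.(λ.0) 0) ((λ.0) ((λ.0) (λ.λ.1 0))))))
  step 6: λ.(λ.(λ.(λ.0) 0) ((λ.0) ((λ.0) (λ.λ.1 0))) (λ.0) (λ.1 ((λ.(λ.0) 0) ((λ.0) ((λ.0) (λ.λ.1 0)))))) 0
  step 7: λ.(λ.(λ.0) 0) ((λ.0) ((λ.0) (λ.λ.1 0))) (λ.0) (λ.1 ((λ.(λ.0) 0) ((λ.0) ((λ.0) (λ.λ.1 0)))))
  step 8: λ.(λ.0) ((λ.0) ((λ.0) (λ.λ.1 0))) (λ.0) (λ.1 ((λ.(λ.0) 0) ((λ.0) ((λ.0) (λ.λ.1 0)))))
  step 9: λ.(λ.0) ((λ.0) (λ.λ.1 0)) (λ.0) (λ.1 ((λ.(λ.0) 0) ((λ.0) ((λ.0) (λ.λ.1 0)))))
  step 10: λ.(λ.0) (λ.λ.1 0) (λ.0) (λ.1 ((λ.(λ.0) 0) ((λ.0) ((λ.0) (λ.λ.1 0)))))
  step 11: λ.(λ.λ.1 0) (λ.0) (λ.1 ((λ.(λ.0) 0) ((λ.0) ((λ.0) (λ.λ.1 0)))))
  step 12: λ.(λ.(λ.0) 0) (λ.1 ((λ.(λ.0) 0) ((λ.0) ((λ.0) (λ.λ.1 0)))))
  step 13: λ.(λ.0) (λ.1 ((λ.(λ.0) 0) ((λ.0) ((λ.0) (λ.λ.1 0)))))
  step 14: λ.λ.1 ((λ.(λ.0) 0) ((λ.0) ((λ.0) (λ.λ.1 0))))
  step 15: λ.λ.1 ((λ.0) ((λ.0) ((λ.0) (λ.λ.1 0))))
  step 16: λ.λ.1 ((λ.0) ((λ.0) (λ.λ.1 0)))
  step 17: λ.λ.1 ((λ.0) (λ.λ.1 0))
  step 18: λ.λ.1 (λ.λ.1 0)

Answer: normal form = λ.λ.1 (λ.λ.1 0)  (in 18 steps)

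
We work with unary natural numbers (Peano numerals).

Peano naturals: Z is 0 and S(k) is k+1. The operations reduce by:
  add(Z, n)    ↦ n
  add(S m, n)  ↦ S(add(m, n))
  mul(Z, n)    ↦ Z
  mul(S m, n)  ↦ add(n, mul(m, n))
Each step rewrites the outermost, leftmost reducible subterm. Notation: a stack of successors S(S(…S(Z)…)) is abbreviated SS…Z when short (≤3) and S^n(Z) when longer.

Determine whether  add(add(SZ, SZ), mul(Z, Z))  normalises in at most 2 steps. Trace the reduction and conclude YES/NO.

Answer: NO — after 2 steps the term is S(add(add(Z, SZ), mul(Z, Z))), not yet normal

Derivation:
  start: add(add(SZ, SZ), mul(Z, Z))
  [1] add(S(add(Z, SZ)), mul(Z, Z))
  [2] S(add(add(Z, SZ), mul(Z, Z)))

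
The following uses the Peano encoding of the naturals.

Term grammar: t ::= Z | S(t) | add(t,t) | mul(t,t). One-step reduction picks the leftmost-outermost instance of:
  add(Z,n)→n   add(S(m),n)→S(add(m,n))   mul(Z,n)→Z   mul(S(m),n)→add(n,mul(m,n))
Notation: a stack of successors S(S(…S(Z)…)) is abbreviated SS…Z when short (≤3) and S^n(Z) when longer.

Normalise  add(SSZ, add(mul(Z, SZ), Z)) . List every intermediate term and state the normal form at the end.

Answer: normal form = SSZ  (in 5 steps)

Derivation:
  start: add(SSZ, add(mul(Z, SZ), Z))
  [1] S(add(SZ, add(mul(Z, SZ), Z)))
  [2] S(S(add(Z, add(mul(Z, SZ), Z))))
  [3] S(S(add(mul(Z, SZ), Z)))
  [4] S(S(add(Z, Z)))
  [5] SSZ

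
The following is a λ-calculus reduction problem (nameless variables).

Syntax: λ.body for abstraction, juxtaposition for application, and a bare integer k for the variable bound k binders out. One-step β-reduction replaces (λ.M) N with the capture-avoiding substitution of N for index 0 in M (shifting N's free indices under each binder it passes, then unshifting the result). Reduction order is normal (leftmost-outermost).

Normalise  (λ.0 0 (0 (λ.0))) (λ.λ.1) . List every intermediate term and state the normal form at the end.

  start: (λ.0 0 (0 (λ.0))) (λ.λ.1)
  step 1: (λ.λ.1) (λ.λ.1) ((λ.λ.1) (λ.0))
  step 2: (λ.λ.λ.1) ((λ.λ.1) (λ.0))
  step 3: λ.λ.1

Answer: normal form = λ.λ.1  (in 3 steps)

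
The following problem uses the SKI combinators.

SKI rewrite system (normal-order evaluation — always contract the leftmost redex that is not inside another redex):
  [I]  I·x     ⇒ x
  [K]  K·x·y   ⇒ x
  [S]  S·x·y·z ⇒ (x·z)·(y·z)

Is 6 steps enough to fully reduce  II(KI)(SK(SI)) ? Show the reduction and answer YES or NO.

Answer: YES — reaches normal form I in 3 ≤ 6 steps

Reduction:
  start: II(KI)(SK(SI))
  step 1: I(KI)(SK(SI))
  step 2: KI(SK(SI))
  step 3: I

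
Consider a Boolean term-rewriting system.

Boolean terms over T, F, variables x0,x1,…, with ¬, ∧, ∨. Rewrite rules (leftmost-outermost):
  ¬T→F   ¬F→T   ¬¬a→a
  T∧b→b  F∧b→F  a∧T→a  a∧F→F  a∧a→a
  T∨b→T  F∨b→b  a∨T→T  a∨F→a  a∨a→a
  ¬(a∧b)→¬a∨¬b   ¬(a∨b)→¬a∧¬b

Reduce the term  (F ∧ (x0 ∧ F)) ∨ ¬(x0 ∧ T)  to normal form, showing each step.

  start: (F ∧ (x0 ∧ F)) ∨ ¬(x0 ∧ T)
  step 1: F ∨ ¬(x0 ∧ T)
  step 2: ¬(x0 ∧ T)
  step 3: ¬x0 ∨ ¬T
  step 4: ¬x0 ∨ F
  step 5: ¬x0

Answer: normal form = ¬x0  (in 5 steps)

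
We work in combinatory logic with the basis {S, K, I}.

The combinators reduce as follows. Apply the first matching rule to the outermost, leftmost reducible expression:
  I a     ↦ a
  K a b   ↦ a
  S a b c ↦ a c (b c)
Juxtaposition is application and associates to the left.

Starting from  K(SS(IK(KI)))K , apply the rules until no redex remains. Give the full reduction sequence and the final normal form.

Answer: normal form = SS(K(KI))  (in 2 steps)

Working:
  start: K(SS(IK(KI)))K
  →1  SS(IK(KI))
  →2  SS(K(KI))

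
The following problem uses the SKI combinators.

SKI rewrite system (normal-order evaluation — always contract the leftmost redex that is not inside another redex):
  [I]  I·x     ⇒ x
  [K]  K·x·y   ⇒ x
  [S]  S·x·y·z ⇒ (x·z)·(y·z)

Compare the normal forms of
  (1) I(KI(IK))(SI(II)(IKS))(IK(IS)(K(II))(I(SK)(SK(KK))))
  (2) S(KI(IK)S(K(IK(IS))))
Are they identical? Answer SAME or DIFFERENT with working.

Answer: DIFFERENT — A ⇓ S(S(SK(SK(KK)))), B ⇓ S(S(K(KS)))

Derivation:
Term A:
  start: I(KI(IK))(SI(II)(IKS))(IK(IS)(K(II))(I(SK)(SK(KK))))
  step 1: KI(IK)(SI(II)(IKS))(IK(IS)(K(II))(I(SK)(SK(KK))))
  step 2: I(SI(II)(IKS))(IK(IS)(K(II))(I(SK)(SK(KK))))
  step 3: SI(II)(IKS)(IK(IS)(K(II))(I(SK)(SK(KK))))
  step 4: I(IKS)(II(IKS))(IK(IS)(K(II))(I(SK)(SK(KK))))
  step 5: IKS(II(IKS))(IK(IS)(K(II))(I(SK)(SK(KK))))
  step 6: KS(II(IKS))(IK(IS)(K(II))(I(SK)(SK(KK))))
  step 7: S(IK(IS)(K(II))(I(SK)(SK(KK))))
  step 8: S(K(IS)(K(II))(I(SK)(SK(KK))))
  step 9: S(IS(I(SK)(SK(KK))))
  step 10: S(S(I(SK)(SK(KK))))
  step 11: S(S(SK(SK(KK))))

Term B:
  start: S(KI(IK)S(K(IK(IS))))
  step 1: S(IS(K(IK(IS))))
  step 2: S(S(K(IK(IS))))
  step 3: S(S(K(K(IS))))
  step 4: S(S(K(KS)))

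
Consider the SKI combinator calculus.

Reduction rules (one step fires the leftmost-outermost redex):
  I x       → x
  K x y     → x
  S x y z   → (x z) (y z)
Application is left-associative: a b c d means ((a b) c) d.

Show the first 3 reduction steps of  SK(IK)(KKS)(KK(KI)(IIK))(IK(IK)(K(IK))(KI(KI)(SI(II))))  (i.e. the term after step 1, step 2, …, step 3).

Answer: after 3 steps: K(KK(KI)(IIK))(IK(IK)(K(IK))(KI(KI)(SI(II))))

Derivation:
  start: SK(IK)(KKS)(KK(KI)(IIK))(IK(IK)(K(IK))(KI(KI)(SI(II))))
  step 1: K(KKS)(IK(KKS))(KK(KI)(IIK))(IK(IK)(K(IK))(KI(KI)(SI(II))))
  step 2: KKS(KK(KI)(IIK))(IK(IK)(K(IK))(KI(KI)(SI(II))))
  step 3: K(KK(KI)(IIK))(IK(IK)(K(IK))(KI(KI)(SI(II))))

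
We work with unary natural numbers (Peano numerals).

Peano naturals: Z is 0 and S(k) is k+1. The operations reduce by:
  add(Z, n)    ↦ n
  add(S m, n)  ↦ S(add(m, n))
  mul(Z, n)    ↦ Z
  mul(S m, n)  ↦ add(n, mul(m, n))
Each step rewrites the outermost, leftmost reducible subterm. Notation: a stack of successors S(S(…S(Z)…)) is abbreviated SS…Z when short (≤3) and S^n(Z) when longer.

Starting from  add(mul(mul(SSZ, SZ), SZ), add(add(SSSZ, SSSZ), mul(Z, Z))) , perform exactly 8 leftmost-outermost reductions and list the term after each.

  start: add(mul(mul(SSZ, SZ), SZ), add(add(SSSZ, SSSZ), mul(Z, Z)))
  step 1: add(mul(add(SZ, mul(SZ, SZ)), SZ), add(add(SSSZ, SSSZ), mul(Z, Z)))
  step 2: add(mul(S(add(Z, mul(SZ, SZ))), SZ), add(add(SSSZ, SSSZ), mul(Z, Z)))
  step 3: add(add(SZ, mul(add(Z, mul(SZ, SZ)), SZ)), add(add(SSSZ, SSSZ), mul(Z, Z)))
  step 4: add(S(add(Z, mul(add(Z, mul(SZ, SZ)), SZ))), add(add(SSSZ, SSSZ), mul(Z, Z)))
  step 5: S(add(add(Z, mul(add(Z, mul(SZ, SZ)), SZ)), add(add(SSSZ, SSSZ), mul(Z, Z))))
  step 6: S(add(mul(add(Z, mul(SZ, SZ)), SZ), add(add(SSSZ, SSSZ), mul(Z, Z))))
  step 7: S(add(mul(mul(SZ, SZ), SZ), add(add(SSSZ, SSSZ), mul(Z, Z))))
  step 8: S(add(mul(add(SZ, mul(Z, SZ)), SZ), add(add(SSSZ, SSSZ), mul(Z, Z))))

Answer: after 8 steps: S(add(mul(add(SZ, mul(Z, SZ)), SZ), add(add(SSSZ, SSSZ), mul(Z, Z))))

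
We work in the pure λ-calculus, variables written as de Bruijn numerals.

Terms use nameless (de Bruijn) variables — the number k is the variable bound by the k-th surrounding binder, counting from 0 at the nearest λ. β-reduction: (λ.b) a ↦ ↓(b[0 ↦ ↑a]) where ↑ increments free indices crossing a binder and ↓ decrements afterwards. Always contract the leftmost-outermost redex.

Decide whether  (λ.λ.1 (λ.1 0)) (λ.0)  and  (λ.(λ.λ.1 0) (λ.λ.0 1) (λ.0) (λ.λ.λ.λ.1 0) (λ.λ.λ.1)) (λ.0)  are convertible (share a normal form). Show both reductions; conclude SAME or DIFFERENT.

Answer: SAME — A ⇓ λ.λ.1 0, B ⇓ λ.λ.1 0

Derivation:
Term A:
  start: (λ.λ.1 (λ.1 0)) (λ.0)
  step 1: λ.(λ.0) (λ.1 0)
  step 2: λ.λ.1 0

Term B:
  start: (λ.(λ.λ.1 0) (λ.λ.0 1) (λ.0) (λ.λ.λ.λ.1 0) (λ.λ.λ.1)) (λ.0)
  step 1: (λ.λ.1 0) (λ.λ.0 1) (λ.0) (λ.λ.λ.λ.1 0) (λ.λ.λ.1)
  step 2: (λ.(λ.λ.0 1) 0) (λ.0) (λ.λ.λ.λ.1 0) (λ.λ.λ.1)
  step 3: (λ.λ.0 1) (λ.0) (λ.λ.λ.λ.1 0) (λ.λ.λ.1)
  step 4: (λ.0 (λ.0)) (λ.λ.λ.λ.1 0) (λ.λ.λ.1)
  step 5: (λ.λ.λ.λ.1 0) (λ.0) (λ.λ.λ.1)
  step 6: (λ.λ.λ.1 0) (λ.λ.λ.1)
  step 7: λ.λ.1 0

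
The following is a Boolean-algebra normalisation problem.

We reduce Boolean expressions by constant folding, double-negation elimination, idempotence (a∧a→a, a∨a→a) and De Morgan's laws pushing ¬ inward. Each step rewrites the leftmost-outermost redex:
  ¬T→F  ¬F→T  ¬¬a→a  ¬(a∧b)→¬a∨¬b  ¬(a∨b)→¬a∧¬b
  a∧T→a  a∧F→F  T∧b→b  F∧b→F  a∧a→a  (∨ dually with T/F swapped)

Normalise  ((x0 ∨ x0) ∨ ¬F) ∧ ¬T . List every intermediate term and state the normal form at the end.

Answer: normal form = F  (in 5 steps)

Working:
  start: ((x0 ∨ x0) ∨ ¬F) ∧ ¬T
  [1] (x0 ∨ ¬F) ∧ ¬T
  [2] (x0 ∨ T) ∧ ¬T
  [3] T ∧ ¬T
  [4] ¬T
  [5] F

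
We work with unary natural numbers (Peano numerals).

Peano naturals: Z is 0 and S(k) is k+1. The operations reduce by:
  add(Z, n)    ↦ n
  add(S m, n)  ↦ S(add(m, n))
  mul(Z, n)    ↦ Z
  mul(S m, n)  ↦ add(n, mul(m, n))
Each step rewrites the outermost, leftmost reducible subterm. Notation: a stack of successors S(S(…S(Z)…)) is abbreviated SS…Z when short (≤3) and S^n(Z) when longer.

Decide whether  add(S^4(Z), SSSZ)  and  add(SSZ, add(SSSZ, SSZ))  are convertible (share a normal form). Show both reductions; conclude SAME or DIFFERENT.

Answer: SAME — A ⇓ S^7(Z), B ⇓ S^7(Z)

Reduction:
Term A:
  start: add(S^4(Z), SSSZ)
  [1] S(add(SSSZ, SSSZ))
  [2] S(S(add(SSZ, SSSZ)))
  [3] S(S(S(add(SZ, SSSZ))))
  [4] S(S(S(S(add(Z, SSSZ)))))
  [5] S^7(Z)

Term B:
  start: add(SSZ, add(SSSZ, SSZ))
  [1] S(add(SZ, add(SSSZ, SSZ)))
  [2] S(S(add(Z, add(SSSZ, SSZ))))
  [3] S(S(add(SSSZ, SSZ)))
  [4] S(S(S(add(SSZ, SSZ))))
  [5] S(S(S(S(add(SZ, SSZ)))))
  [6] S(S(S(S(S(add(Z, SSZ))))))
  [7] S^7(Z)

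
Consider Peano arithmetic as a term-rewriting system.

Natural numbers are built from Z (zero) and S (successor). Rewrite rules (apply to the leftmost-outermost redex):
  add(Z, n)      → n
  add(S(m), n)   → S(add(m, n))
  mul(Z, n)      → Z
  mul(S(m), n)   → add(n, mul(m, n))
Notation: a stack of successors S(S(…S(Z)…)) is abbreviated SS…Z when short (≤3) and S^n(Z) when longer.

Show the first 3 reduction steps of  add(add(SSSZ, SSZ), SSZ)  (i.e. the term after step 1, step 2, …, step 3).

  start: add(add(SSSZ, SSZ), SSZ)
  →1  add(S(add(SSZ, SSZ)), SSZ)
  →2  S(add(add(SSZ, SSZ), SSZ))
  →3  S(add(S(add(SZ, SSZ)), SSZ))

Answer: after 3 steps: S(add(S(add(SZ, SSZ)), SSZ))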